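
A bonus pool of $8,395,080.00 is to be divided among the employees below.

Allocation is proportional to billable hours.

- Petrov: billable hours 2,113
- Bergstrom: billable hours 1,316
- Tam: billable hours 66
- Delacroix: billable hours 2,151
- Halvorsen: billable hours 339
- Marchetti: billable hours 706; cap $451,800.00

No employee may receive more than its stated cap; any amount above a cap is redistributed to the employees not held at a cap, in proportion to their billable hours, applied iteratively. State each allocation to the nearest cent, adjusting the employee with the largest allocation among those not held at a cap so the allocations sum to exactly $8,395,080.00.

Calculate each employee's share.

Petrov: $2,804,369.36; Bergstrom: $1,746,592.56; Tam: $87,595.07; Delacroix: $2,854,802.89; Halvorsen: $449,920.12; Marchetti: $451,800.00

Combined billable hours = 6,691.
Unconstrained shares: Petrov 2,651,143.9307; Bergstrom 1,651,162.0505; Tam 82,809.0390; Delacroix 2,698,821.8622; Halvorsen 425,337.3367; Marchetti 885,805.7809.
Held at cap: Marchetti ($451,800.00); balance $7,943,280.00 reallocated over remaining billable hours 5,985.
Redistributed shares: Petrov 2,804,369.3634 → $2,804,369.36; Bergstrom 1,746,592.5614 → $1,746,592.56; Tam 87,595.0677 → $87,595.07; Delacroix 2,854,802.8872 → $2,854,802.89; Halvorsen 449,920.1203 → $449,920.12.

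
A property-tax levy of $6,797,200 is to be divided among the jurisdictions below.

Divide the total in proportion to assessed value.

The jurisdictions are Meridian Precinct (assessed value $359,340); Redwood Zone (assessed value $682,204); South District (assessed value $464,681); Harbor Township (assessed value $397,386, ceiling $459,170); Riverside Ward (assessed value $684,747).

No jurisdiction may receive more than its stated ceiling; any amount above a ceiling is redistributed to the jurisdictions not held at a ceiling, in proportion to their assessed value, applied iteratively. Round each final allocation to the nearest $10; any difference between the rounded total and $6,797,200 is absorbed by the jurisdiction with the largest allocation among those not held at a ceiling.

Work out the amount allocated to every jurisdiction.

Combined assessed value = 2,588,358.
Unconstrained shares: Meridian Precinct 943,650.70; Redwood Zone 1,791,513.01; South District 1,220,283.17; Harbor Township 1,043,562.03; Riverside Ward 1,798,191.10.
Cap binds for Harbor Township ($459,170); balance $6,338,030 reallocated over remaining assessed value 2,190,972.
Shares after redistribution: Meridian Precinct 1,039,496.49 → $1,039,500; Redwood Zone 1,973,475.43 → $1,973,480; South District 1,344,226.27 → $1,344,230; Riverside Ward 1,980,831.81 → $1,980,830.
Rounding difference −$10 applied to Riverside Ward → $1,980,820.

Meridian Precinct: $1,039,500; Redwood Zone: $1,973,480; South District: $1,344,230; Harbor Township: $459,170; Riverside Ward: $1,980,820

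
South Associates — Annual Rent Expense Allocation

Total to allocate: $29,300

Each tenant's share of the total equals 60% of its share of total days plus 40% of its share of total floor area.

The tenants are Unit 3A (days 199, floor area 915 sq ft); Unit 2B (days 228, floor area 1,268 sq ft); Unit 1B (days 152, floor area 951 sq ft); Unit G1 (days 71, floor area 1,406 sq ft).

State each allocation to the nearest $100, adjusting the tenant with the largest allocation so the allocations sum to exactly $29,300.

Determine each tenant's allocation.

Days total 650; floor area total 4,540.
Blended shares (60% days + 40% floor area): Unit 3A 0.2643; Unit 2B 0.3222; Unit 1B 0.2241; Unit G1 0.1894.
Pro-rata amounts: Unit 3A 7,744.26; Unit 2B 9,439.86; Unit 1B 6,566.02; Unit G1 5,549.86.
At nearest $100: Unit 3A $7,700; Unit 2B $9,400; Unit 1B $6,600; Unit G1 $5,500. Sum = $29,200.
Difference $29,300 − $29,200 = +$100 applied to largest allocation (Unit 2B): Unit 2B becomes $9,500.

Unit 3A: $7,700 · Unit 2B: $9,500 · Unit 1B: $6,600 · Unit G1: $5,500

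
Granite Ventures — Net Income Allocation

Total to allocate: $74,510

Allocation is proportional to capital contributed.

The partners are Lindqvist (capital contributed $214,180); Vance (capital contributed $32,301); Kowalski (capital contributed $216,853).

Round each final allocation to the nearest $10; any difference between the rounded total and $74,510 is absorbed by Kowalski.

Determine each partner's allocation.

Sum of capital contributed: 463,334.
Raw shares: Lindqvist 214,180/463,334 × $74,510 = 34,442.87; Vance 32,301/463,334 × $74,510 = 5,194.41; Kowalski 216,853/463,334 × $74,510 = 34,872.72.
After rounding ($10): Lindqvist $34,440; Vance $5,190; Kowalski $34,870. Sum = $74,500.
Difference $74,510 − $74,500 = +$10 applied to Kowalski: Kowalski becomes $34,880.

Lindqvist: $34,440 · Vance: $5,190 · Kowalski: $34,880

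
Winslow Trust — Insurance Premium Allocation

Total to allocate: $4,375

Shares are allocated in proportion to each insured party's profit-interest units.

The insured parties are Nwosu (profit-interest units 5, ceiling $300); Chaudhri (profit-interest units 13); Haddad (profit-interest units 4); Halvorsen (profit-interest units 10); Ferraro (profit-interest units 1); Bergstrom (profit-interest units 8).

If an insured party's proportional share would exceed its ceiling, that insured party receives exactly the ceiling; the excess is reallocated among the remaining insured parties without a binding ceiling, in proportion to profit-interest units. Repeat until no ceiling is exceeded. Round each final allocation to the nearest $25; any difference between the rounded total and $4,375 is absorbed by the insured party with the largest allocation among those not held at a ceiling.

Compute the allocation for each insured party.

Profit-interest units total: 41.
Pro-rata shares before constraints: Nwosu 533.54; Chaudhri 1,387.20; Haddad 426.83; Halvorsen 1,067.07; Ferraro 106.71; Bergstrom 853.66.
Capped: Nwosu ($300); residual $4,075 reallocated over remaining profit-interest units 36.
Redistributed shares: Chaudhri 1,471.53 → $1,475; Haddad 452.78 → $450; Halvorsen 1,131.94 → $1,125; Ferraro 113.19 → $125; Bergstrom 905.56 → $900.

Nwosu: $300 | Chaudhri: $1,475 | Haddad: $450 | Halvorsen: $1,125 | Ferraro: $125 | Bergstrom: $900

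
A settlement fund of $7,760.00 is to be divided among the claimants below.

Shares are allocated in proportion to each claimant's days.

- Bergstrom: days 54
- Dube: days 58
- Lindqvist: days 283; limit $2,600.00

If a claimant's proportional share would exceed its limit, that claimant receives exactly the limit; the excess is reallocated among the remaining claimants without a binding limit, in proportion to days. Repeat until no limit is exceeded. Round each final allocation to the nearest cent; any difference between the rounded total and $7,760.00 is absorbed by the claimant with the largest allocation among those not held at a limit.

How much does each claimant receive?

Bergstrom: $2,487.86 · Dube: $2,672.14 · Lindqvist: $2,600.00

Combined days = 395.
Unconstrained shares: Bergstrom 1,060.8608; Dube 1,139.4430; Lindqvist 5,559.6962.
Cap binds for Lindqvist ($2,600.00); remaining pool $5,160.00 reallocated over remaining days 112.
Remaining shares: Bergstrom 2,487.8571 → $2,487.86; Dube 2,672.1429 → $2,672.14.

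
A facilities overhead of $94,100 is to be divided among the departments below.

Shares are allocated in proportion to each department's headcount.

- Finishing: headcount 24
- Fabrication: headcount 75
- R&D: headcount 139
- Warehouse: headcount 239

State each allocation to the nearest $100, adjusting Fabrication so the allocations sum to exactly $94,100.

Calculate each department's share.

Finishing: $4,700 | Fabrication: $14,900 | R&D: $27,400 | Warehouse: $47,100

Sum of headcount: 477.
Unrounded shares: Finishing 24/477 × $94,100 = 4,734.59; Fabrication 75/477 × $94,100 = 14,795.60; R&D 139/477 × $94,100 = 27,421.17; Warehouse 239/477 × $94,100 = 47,148.64.
At nearest $100: Finishing $4,700; Fabrication $14,800; R&D $27,400; Warehouse $47,100. Sum = $94,000.
Difference $94,100 − $94,000 = +$100 applied to Fabrication: Fabrication becomes $14,900.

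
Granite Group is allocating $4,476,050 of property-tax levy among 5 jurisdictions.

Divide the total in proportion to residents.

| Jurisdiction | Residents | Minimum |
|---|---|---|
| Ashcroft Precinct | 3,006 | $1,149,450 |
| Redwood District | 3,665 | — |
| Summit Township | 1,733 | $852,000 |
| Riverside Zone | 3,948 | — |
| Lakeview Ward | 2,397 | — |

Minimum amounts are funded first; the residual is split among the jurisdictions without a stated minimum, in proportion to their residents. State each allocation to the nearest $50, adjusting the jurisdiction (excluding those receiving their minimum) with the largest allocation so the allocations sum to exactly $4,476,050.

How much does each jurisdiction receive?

Fund the minimums — Ashcroft Precinct $1,149,450; Summit Township $852,000. Remaining pool $2,474,600.
Remaining pool split over remaining residents 10,010: Redwood District 906,034.87 → $906,050; Riverside Zone 975,996.08 → $976,000; Lakeview Ward 592,569.05 → $592,550.

Ashcroft Precinct: $1,149,450; Redwood District: $906,050; Summit Township: $852,000; Riverside Zone: $976,000; Lakeview Ward: $592,550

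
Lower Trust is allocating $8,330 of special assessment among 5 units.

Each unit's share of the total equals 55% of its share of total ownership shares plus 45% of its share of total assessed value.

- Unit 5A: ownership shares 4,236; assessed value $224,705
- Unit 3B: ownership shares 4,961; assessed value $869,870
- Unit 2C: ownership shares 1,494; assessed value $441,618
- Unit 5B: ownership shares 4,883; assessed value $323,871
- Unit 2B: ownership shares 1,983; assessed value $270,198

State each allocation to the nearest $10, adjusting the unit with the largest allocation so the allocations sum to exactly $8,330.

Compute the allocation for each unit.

Totals — ownership shares 17,557, assessed value 2,130,262.
Blended shares (55% ownership shares + 45% assessed value): Unit 5A 0.1802; Unit 3B 0.3392; Unit 2C 0.1401; Unit 5B 0.2214; Unit 2B 0.1192.
Pro-rata amounts: Unit 5A 1,500.78; Unit 3B 2,825.23; Unit 2C 1,166.95; Unit 5B 1,844.12; Unit 2B 992.92.
After rounding ($10): Unit 5A $1,500; Unit 3B $2,830; Unit 2C $1,170; Unit 5B $1,840; Unit 2B $990. Sum = $8,330.
Sum already equals the total — no adjustment.

Unit 5A: $1,500 · Unit 3B: $2,830 · Unit 2C: $1,170 · Unit 5B: $1,840 · Unit 2B: $990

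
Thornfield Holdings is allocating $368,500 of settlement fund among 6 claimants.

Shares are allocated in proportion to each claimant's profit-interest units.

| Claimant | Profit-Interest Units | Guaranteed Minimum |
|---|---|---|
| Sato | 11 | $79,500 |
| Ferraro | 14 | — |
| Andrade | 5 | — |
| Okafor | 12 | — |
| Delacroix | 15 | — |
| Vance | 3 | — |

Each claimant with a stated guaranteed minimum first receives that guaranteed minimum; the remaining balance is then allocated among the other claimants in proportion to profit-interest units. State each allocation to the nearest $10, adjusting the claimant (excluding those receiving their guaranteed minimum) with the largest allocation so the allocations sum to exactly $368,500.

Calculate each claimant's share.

Sato: $79,500 · Ferraro: $82,570 · Andrade: $29,490 · Okafor: $70,780 · Delacroix: $88,470 · Vance: $17,690

Guaranteed amounts: Sato $79,500. Balance $289,000.
Balance split over remaining profit-interest units 49: Ferraro 82,571.43 → $82,570; Andrade 29,489.80 → $29,490; Okafor 70,775.51 → $70,780; Delacroix 88,469.39 → $88,470; Vance 17,693.88 → $17,690.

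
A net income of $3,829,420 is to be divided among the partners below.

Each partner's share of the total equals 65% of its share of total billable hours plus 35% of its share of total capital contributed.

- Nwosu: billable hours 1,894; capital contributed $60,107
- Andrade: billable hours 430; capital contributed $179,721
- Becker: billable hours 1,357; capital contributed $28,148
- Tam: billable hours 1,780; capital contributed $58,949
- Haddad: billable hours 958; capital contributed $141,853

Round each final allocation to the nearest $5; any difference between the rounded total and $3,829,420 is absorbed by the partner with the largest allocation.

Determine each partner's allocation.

Nwosu: $906,295; Andrade: $680,590; Becker: $606,690; Tam: $858,780; Haddad: $777,065

Billable hours total 6,419; capital contributed total 468,778.
Combined weights (65% billable hours + 35% capital contributed): Nwosu 0.2367; Andrade 0.1777; Becker 0.1584; Tam 0.2243; Haddad 0.2029.
Unrounded shares: Nwosu 906,298.15; Andrade 680,588.54; Becker 606,688.45; Tam 858,781.01; Haddad 777,063.84.
Rounded to nearest $5: Nwosu $906,300; Andrade $680,590; Becker $606,690; Tam $858,780; Haddad $777,065. Sum = $3,829,425.
Difference $3,829,420 − $3,829,425 = −$5 applied to largest allocation (Nwosu): Nwosu becomes $906,295.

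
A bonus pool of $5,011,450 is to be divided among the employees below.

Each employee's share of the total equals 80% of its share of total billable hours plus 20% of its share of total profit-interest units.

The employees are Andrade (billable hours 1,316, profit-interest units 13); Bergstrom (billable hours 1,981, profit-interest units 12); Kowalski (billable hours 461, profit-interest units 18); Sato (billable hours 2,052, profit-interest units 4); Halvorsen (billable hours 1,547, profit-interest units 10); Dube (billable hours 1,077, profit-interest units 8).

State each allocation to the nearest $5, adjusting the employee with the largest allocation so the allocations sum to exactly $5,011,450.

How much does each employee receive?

Billable hours total 8,434; profit-interest units total 65.
Blended shares (80% billable hours + 20% profit-interest units): Andrade 0.1648; Bergstrom 0.2248; Kowalski 0.0991; Sato 0.2069; Halvorsen 0.1775; Dube 0.1268.
Unrounded shares: Andrade 826,027.67; Bergstrom 1,126,720.15; Kowalski 496,696.76; Sato 1,037,111.72; Halvorsen 889,575.57; Dube 635,318.14.
After rounding ($5): Andrade $826,030; Bergstrom $1,126,720; Kowalski $496,695; Sato $1,037,110; Halvorsen $889,575; Dube $635,320. Sum = $5,011,450.
Sum already equals the total — no adjustment.

Andrade: $826,030; Bergstrom: $1,126,720; Kowalski: $496,695; Sato: $1,037,110; Halvorsen: $889,575; Dube: $635,320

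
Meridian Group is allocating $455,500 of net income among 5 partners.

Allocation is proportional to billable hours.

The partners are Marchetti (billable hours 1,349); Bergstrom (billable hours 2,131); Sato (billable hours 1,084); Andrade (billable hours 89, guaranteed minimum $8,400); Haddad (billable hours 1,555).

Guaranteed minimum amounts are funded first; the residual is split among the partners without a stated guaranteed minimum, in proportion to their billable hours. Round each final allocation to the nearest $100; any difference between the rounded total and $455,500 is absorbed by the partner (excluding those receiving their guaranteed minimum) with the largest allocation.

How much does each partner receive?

Marchetti: $98,600; Bergstrom: $155,700; Sato: $79,200; Andrade: $8,400; Haddad: $113,600

Fund the minimums — Andrade $8,400. Residual $447,100.
Residual split over remaining billable hours 6,119: Marchetti 98,568.05 → $98,600; Bergstrom 155,706.83 → $155,700; Sato 79,205.16 → $79,200; Haddad 113,619.95 → $113,600.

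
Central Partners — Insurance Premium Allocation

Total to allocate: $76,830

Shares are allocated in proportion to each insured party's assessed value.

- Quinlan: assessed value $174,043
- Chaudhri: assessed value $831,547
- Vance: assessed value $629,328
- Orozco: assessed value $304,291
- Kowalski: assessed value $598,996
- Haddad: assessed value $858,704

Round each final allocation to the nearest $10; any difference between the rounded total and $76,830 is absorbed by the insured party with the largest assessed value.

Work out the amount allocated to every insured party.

Quinlan: $3,940; Chaudhri: $18,810; Vance: $14,230; Orozco: $6,880; Kowalski: $13,550; Haddad: $19,420

Sum of assessed value: 174,043 + 831,547 + 629,328 + 304,291 + 598,996 + 858,704 = 3,396,909.
Raw shares: Quinlan 3,936.44; Chaudhri 18,807.61; Vance 14,233.90; Orozco 6,882.34; Kowalski 13,547.86; Haddad 19,421.84.
At nearest $10: Quinlan $3,940; Chaudhri $18,810; Vance $14,230; Orozco $6,880; Kowalski $13,550; Haddad $19,420. Sum = $76,830.
No rounding difference to absorb.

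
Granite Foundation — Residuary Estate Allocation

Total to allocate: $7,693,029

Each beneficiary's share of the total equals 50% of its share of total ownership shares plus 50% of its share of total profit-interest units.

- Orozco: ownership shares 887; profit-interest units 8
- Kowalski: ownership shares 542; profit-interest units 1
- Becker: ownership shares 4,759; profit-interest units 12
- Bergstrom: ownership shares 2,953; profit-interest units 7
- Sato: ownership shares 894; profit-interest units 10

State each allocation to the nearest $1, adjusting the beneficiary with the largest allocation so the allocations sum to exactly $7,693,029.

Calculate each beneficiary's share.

Orozco: $1,149,788; Kowalski: $308,978; Becker: $3,038,861; Bergstrom: $1,840,482; Sato: $1,354,920

Totals — ownership shares 10,035, profit-interest units 38.
Blended shares (50% ownership shares + 50% profit-interest units): Orozco 0.1495; Kowalski 0.0402; Becker 0.3950; Bergstrom 0.2392; Sato 0.1761.
Proportional shares: Orozco 1,149,788.38; Kowalski 308,978.01; Becker 3,038,860.44; Bergstrom 1,840,482.49; Sato 1,354,919.68.
After rounding ($1): Orozco $1,149,788; Kowalski $308,978; Becker $3,038,860; Bergstrom $1,840,482; Sato $1,354,920. Sum = $7,693,028.
Difference $7,693,029 − $7,693,028 = +$1 applied to largest allocation (Becker): Becker becomes $3,038,861.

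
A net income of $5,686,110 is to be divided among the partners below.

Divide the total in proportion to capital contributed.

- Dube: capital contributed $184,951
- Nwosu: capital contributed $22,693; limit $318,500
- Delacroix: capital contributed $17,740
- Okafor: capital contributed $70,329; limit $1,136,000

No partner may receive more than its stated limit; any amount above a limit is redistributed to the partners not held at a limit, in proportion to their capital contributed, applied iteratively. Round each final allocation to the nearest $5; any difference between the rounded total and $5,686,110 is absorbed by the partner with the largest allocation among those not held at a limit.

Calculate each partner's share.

Total capital contributed = 295,713.
Proportional shares (ignoring caps): Dube 3,556,325.66; Nwosu 436,351.78; Delacroix 341,113.14; Okafor 1,352,319.41.
Cap binds for Nwosu ($318,500), Okafor ($1,136,000); balance $4,231,610 reallocated over remaining capital contributed 202,691.
Shares after redistribution: Dube 3,861,249.39 → $3,861,250; Delacroix 370,360.61 → $370,360.

Dube: $3,861,250 · Nwosu: $318,500 · Delacroix: $370,360 · Okafor: $1,136,000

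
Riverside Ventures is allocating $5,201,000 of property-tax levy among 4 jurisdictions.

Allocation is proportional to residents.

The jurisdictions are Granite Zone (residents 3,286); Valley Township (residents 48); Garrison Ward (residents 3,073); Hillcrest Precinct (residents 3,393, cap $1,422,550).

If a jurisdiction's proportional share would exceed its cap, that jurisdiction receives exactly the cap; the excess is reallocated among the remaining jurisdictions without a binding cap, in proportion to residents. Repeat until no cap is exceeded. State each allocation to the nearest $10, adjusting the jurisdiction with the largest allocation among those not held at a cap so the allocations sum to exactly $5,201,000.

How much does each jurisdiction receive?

Sum of residents: 9,800.
Pro-rata shares before constraints: Granite Zone 1,743,927.14; Valley Township 25,474.29; Garrison Ward 1,630,885.00; Hillcrest Precinct 1,800,713.57.
Cap binds for Hillcrest Precinct ($1,422,550); balance $3,778,450 reallocated over remaining residents 6,407.
Shares after redistribution: Granite Zone 1,937,878.37 → $1,937,880; Valley Township 28,307.41 → $28,310; Garrison Ward 1,812,264.22 → $1,812,260.

Granite Zone: $1,937,880; Valley Township: $28,310; Garrison Ward: $1,812,260; Hillcrest Precinct: $1,422,550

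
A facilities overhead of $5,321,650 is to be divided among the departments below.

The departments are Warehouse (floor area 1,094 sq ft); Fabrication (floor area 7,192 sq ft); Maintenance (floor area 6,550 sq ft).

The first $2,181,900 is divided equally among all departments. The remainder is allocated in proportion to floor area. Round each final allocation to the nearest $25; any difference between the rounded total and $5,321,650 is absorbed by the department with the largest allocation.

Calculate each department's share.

$2,181,900 shared equally gives $727,300 per department.
Remainder $3,139,750 by floor area (total 14,836): Warehouse 231,523.76 → $231,525; Fabrication 1,522,046.51 → $1,522,050; Maintenance 1,386,179.73 → $1,386,175.
Totals: Warehouse $727,300 + $231,525 = $958,825; Fabrication $727,300 + $1,522,050 = $2,249,350; Maintenance $727,300 + $1,386,175 = $2,113,475.

Warehouse: $958,825; Fabrication: $2,249,350; Maintenance: $2,113,475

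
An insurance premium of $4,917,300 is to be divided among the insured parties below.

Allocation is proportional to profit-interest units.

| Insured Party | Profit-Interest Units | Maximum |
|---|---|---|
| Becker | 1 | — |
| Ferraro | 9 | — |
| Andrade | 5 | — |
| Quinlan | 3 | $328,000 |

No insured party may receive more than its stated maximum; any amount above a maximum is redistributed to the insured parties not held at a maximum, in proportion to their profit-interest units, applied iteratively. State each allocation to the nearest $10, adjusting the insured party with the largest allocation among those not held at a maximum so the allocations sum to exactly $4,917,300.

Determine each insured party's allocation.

Becker: $305,950; Ferraro: $2,753,580; Andrade: $1,529,770; Quinlan: $328,000

Total profit-interest units = 18.
Unconstrained shares: Becker 273,183.33; Ferraro 2,458,650.00; Andrade 1,365,916.67; Quinlan 819,550.00.
Capped: Quinlan ($328,000); residual $4,589,300 reallocated over remaining profit-interest units 15.
Redistributed shares: Becker 305,953.33 → $305,950; Ferraro 2,753,580.00 → $2,753,580; Andrade 1,529,766.67 → $1,529,770.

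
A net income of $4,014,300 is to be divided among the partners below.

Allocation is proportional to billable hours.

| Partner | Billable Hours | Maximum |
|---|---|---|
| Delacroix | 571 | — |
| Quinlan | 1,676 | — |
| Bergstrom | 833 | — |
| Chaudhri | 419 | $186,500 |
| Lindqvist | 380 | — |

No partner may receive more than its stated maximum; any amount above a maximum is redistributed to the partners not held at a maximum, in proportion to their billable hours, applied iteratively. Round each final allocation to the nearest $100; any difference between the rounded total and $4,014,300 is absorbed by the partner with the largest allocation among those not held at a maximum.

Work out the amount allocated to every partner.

Delacroix: $631,700 | Quinlan: $1,854,200 | Bergstrom: $921,500 | Chaudhri: $186,500 | Lindqvist: $420,400

Sum of billable hours: 3,879.
Pro-rata shares before constraints: Delacroix 590,916.55; Quinlan 1,734,459.09; Bergstrom 862,055.14; Chaudhri 433,614.77; Lindqvist 393,254.45.
Capped: Chaudhri ($186,500); remaining pool $3,827,800 reallocated over remaining billable hours 3,460.
Redistributed shares: Delacroix 631,697.63 → $631,700; Quinlan 1,854,159.77 → $1,854,200; Bergstrom 921,548.38 → $921,500; Lindqvist 420,394.22 → $420,400.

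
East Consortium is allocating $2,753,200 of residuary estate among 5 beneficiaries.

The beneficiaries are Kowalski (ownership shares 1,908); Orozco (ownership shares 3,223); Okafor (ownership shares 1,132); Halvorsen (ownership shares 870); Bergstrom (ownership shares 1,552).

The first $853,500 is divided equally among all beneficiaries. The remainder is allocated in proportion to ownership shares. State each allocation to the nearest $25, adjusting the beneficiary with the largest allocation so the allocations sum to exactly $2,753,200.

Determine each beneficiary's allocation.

Kowalski: $588,050; Orozco: $875,675; Okafor: $418,300; Halvorsen: $361,000; Bergstrom: $510,175

Equal tier: $853,500 ÷ 5 = $170,700 apiece.
Remainder $1,899,700 by ownership shares (total 8,685): Kowalski 417,343.42 → $417,350; Orozco 704,977.90 → $704,975; Okafor 247,606.26 → $247,600; Halvorsen 190,298.10 → $190,300; Bergstrom 339,474.31 → $339,475.
Totals: Kowalski $170,700 + $417,350 = $588,050; Orozco $170,700 + $704,975 = $875,675; Okafor $170,700 + $247,600 = $418,300; Halvorsen $170,700 + $190,300 = $361,000; Bergstrom $170,700 + $339,475 = $510,175.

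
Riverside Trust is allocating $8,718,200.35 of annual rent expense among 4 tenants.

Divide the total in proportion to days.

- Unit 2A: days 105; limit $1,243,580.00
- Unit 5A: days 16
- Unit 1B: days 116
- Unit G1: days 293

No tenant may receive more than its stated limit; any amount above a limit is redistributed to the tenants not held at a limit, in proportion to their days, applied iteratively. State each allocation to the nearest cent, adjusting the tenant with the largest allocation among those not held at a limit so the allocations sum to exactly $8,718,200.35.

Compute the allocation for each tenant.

Unit 2A: $1,243,580.00; Unit 5A: $281,397.47; Unit 1B: $2,040,131.67; Unit G1: $5,153,091.21

Days total: 530.
Proportional shares (ignoring caps): Unit 2A 1,727,190.6354; Unit 5A 263,190.9540; Unit 1B 1,908,134.4162; Unit G1 4,819,684.3444.
Held at cap: Unit 2A ($1,243,580.00); balance $7,474,620.35 reallocated over remaining days 425.
Redistributed shares: Unit 5A 281,397.4720 → $281,397.47; Unit 1B 2,040,131.6720 → $2,040,131.67; Unit G1 5,153,091.2060 → $5,153,091.21.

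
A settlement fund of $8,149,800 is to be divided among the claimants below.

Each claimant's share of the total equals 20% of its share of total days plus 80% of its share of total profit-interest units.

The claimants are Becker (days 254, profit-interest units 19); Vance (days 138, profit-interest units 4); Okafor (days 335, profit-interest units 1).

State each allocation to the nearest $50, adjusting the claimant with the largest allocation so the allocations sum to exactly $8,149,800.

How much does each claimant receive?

Becker: $5,731,000 · Vance: $1,396,050 · Okafor: $1,022,750

Days total 727; profit-interest units total 24.
Composite weights (20% days + 80% profit-interest units): Becker 0.7032; Vance 0.1713; Okafor 0.1255.
Raw shares: Becker 5,731,017.08; Vance 1,396,040.94; Okafor 1,022,741.98.
After rounding ($50): Becker $5,731,000; Vance $1,396,050; Okafor $1,022,750. Sum = $8,149,800.
No rounding difference to absorb.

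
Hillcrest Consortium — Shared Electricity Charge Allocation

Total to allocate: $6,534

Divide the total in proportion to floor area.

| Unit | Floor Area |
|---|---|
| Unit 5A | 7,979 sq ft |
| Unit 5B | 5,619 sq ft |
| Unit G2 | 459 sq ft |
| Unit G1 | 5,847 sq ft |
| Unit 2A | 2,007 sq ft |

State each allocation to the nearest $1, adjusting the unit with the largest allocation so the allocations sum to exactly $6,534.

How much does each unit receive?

Total floor area = 21,911.
Proportional shares: Unit 5A 7,979/21,911 × $6,534 = 2,379.39; Unit 5B 5,619/21,911 × $6,534 = 1,675.62; Unit G2 459/21,911 × $6,534 = 136.88; Unit G1 5,847/21,911 × $6,534 = 1,743.61; Unit 2A 2,007/21,911 × $6,534 = 598.5002.
After rounding ($1): Unit 5A $2,379; Unit 5B $1,676; Unit G2 $137; Unit G1 $1,744; Unit 2A $599. Sum = $6,535.
Difference $6,534 − $6,535 = −$1 applied to largest allocation (Unit 5A): Unit 5A becomes $2,378.

Unit 5A: $2,378 · Unit 5B: $1,676 · Unit G2: $137 · Unit G1: $1,744 · Unit 2A: $599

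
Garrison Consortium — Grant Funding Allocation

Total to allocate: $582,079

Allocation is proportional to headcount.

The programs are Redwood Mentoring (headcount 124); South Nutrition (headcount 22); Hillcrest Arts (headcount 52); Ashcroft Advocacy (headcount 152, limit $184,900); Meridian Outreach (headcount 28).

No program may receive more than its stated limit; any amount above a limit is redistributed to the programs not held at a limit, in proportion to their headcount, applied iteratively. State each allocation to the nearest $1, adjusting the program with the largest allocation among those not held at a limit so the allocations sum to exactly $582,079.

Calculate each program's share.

Total headcount = 378.
Pro-rata shares before constraints: Redwood Mentoring 190,946.55; South Nutrition 33,877.61; Hillcrest Arts 80,074.36; Ashcroft Advocacy 234,063.51; Meridian Outreach 43,116.96.
Capped: Ashcroft Advocacy ($184,900); balance $397,179 reallocated over remaining headcount 226.
Redistributed shares: Redwood Mentoring 217,921.22 → $217,921; South Nutrition 38,663.44 → $38,663; Hillcrest Arts 91,386.32 → $91,386; Meridian Outreach 49,208.02 → $49,208.
Rounding difference +$1 applied to Redwood Mentoring → $217,922.

Redwood Mentoring: $217,922 | South Nutrition: $38,663 | Hillcrest Arts: $91,386 | Ashcroft Advocacy: $184,900 | Meridian Outreach: $49,208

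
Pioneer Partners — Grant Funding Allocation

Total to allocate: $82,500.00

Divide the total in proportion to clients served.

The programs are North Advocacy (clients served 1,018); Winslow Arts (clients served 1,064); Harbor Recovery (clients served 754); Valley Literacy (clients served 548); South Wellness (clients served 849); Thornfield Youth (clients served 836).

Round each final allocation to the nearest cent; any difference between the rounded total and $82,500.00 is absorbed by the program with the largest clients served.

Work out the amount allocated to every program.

North Advocacy: $16,568.36; Winslow Arts: $17,317.03; Harbor Recovery: $12,271.65; Valley Literacy: $8,918.92; South Wellness: $13,817.81; Thornfield Youth: $13,606.23

Total clients served = 1,018 + 1,064 + 754 + 548 + 849 + 836 = 5,069.
Unrounded shares: North Advocacy 16,568.3567; Winslow Arts 17,317.0251; Harbor Recovery 12,271.6512; Valley Literacy 8,918.9189; South Wellness 13,817.8142; Thornfield Youth 13,606.2340.
At nearest cent: North Advocacy $16,568.36; Winslow Arts $17,317.03; Harbor Recovery $12,271.65; Valley Literacy $8,918.92; South Wellness $13,817.81; Thornfield Youth $13,606.23. Sum = $82,500.00.
No rounding difference to absorb.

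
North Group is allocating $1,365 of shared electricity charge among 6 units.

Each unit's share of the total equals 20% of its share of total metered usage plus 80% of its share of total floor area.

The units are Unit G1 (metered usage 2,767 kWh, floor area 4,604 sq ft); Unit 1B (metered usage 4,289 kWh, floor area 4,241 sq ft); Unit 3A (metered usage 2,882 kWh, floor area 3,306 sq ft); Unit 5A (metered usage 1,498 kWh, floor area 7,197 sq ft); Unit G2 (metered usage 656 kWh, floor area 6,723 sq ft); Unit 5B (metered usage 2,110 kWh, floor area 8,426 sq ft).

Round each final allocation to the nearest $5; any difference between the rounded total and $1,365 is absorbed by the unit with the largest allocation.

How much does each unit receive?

Unit G1: $200 · Unit 1B: $215 · Unit 3A: $160 · Unit 5A: $255 · Unit G2: $225 · Unit 5B: $310

Metered usage total 14,202; floor area total 34,497.
Combined weights (20% metered usage + 80% floor area): Unit G1 0.1457; Unit 1B 0.1588; Unit 3A 0.1173; Unit 5A 0.1880; Unit G2 0.1651; Unit 5B 0.2251.
Unrounded shares: Unit G1 198.93; Unit 1B 216.69; Unit 3A 160.05; Unit 5A 256.62; Unit G2 225.43; Unit 5B 307.28.
At nearest $5: Unit G1 $200; Unit 1B $215; Unit 3A $160; Unit 5A $255; Unit G2 $225; Unit 5B $305. Sum = $1,360.
Difference $1,365 − $1,360 = +$5 applied to largest allocation (Unit 5B): Unit 5B becomes $310.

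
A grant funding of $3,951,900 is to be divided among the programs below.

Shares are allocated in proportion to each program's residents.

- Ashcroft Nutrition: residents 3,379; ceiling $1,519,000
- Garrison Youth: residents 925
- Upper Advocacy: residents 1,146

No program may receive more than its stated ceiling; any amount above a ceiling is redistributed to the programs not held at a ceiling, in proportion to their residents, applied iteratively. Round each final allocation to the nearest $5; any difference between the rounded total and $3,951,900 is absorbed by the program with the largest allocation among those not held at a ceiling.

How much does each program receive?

Ashcroft Nutrition: $1,519,000; Garrison Youth: $1,086,640; Upper Advocacy: $1,346,260

Combined residents = 5,450.
Proportional shares (ignoring caps): Ashcroft Nutrition 2,450,178.00; Garrison Youth 670,735.32; Upper Advocacy 830,986.68.
Cap binds for Ashcroft Nutrition ($1,519,000); remaining pool $2,432,900 reallocated over remaining residents 2,071.
Remaining shares: Garrison Youth 1,086,640.51 → $1,086,640; Upper Advocacy 1,346,259.49 → $1,346,260.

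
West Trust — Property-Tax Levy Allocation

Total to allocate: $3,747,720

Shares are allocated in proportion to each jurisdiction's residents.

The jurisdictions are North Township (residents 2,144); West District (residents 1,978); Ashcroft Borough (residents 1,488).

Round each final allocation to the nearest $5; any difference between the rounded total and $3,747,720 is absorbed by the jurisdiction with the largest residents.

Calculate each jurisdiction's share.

North Township: $1,432,280 | West District: $1,321,390 | Ashcroft Borough: $994,050

Residents total: 5,610.
Unrounded shares: North Township 2,144/5,610 × $3,747,720 = 1,432,283.72; West District 1,978/5,610 × $3,747,720 = 1,321,388.62; Ashcroft Borough 1,488/5,610 × $3,747,720 = 994,047.66.
At nearest $5: North Township $1,432,285; West District $1,321,390; Ashcroft Borough $994,050. Sum = $3,747,725.
Difference $3,747,720 − $3,747,725 = −$5 applied to largest residents (North Township): North Township becomes $1,432,280.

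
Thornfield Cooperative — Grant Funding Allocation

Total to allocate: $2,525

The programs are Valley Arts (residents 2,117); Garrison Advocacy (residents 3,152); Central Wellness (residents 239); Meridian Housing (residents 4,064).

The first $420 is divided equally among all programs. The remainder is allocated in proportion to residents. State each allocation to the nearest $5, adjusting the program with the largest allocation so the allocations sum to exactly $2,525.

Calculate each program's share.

Valley Arts: $570; Garrison Advocacy: $800; Central Wellness: $160; Meridian Housing: $995

First tranche $420 split equally: $105 each.
Remainder $2,105 by residents (total 9,572): Valley Arts 465.55 → $465; Garrison Advocacy 693.16 → $695; Central Wellness 52.56 → $55; Meridian Housing 893.72 → $895.
Rounding difference −$5 on remainder applied to Meridian Housing.
Totals: Valley Arts $105 + $465 = $570; Garrison Advocacy $105 + $695 = $800; Central Wellness $105 + $55 = $160; Meridian Housing $105 + $890 = $995.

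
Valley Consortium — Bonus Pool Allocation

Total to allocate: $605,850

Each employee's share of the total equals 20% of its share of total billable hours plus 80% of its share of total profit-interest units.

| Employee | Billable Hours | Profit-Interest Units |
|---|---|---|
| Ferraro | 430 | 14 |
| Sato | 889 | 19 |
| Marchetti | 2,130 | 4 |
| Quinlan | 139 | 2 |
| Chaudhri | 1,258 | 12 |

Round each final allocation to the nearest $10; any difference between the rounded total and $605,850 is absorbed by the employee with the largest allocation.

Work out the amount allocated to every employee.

Billable hours total 4,846; profit-interest units total 51.
Blended shares (20% billable hours + 80% profit-interest units): Ferraro 0.2374; Sato 0.3347; Marchetti 0.1507; Quinlan 0.0371; Chaudhri 0.2402.
Proportional shares: Ferraro 143,801.19; Sato 202,795.73; Marchetti 91,272.91; Quinlan 22,482.63; Chaudhri 145,497.54.
At nearest $10: Ferraro $143,800; Sato $202,800; Marchetti $91,270; Quinlan $22,480; Chaudhri $145,500. Sum = $605,850.
Sum already equals the total — no adjustment.

Ferraro: $143,800 | Sato: $202,800 | Marchetti: $91,270 | Quinlan: $22,480 | Chaudhri: $145,500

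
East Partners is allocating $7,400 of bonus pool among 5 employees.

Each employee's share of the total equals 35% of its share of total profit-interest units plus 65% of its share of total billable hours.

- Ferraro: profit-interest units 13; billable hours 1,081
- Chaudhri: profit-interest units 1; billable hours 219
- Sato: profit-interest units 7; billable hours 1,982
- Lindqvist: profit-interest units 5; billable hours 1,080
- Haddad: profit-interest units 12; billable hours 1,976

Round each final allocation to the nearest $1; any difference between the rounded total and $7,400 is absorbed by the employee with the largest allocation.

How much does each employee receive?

Profit-interest units total 38; billable hours total 6,338.
Blended shares (35% profit-interest units + 65% billable hours): Ferraro 0.2306; Chaudhri 0.0317; Sato 0.2677; Lindqvist 0.1568; Haddad 0.3132.
Pro-rata amounts: Ferraro 1,706.44; Chaudhri 234.36; Sato 1,981.27; Lindqvist 1,160.42; Haddad 2,317.51.
After rounding ($1): Ferraro $1,706; Chaudhri $234; Sato $1,981; Lindqvist $1,160; Haddad $2,318. Sum = $7,399.
Difference $7,400 − $7,399 = +$1 applied to largest allocation (Haddad): Haddad becomes $2,319.

Ferraro: $1,706 · Chaudhri: $234 · Sato: $1,981 · Lindqvist: $1,160 · Haddad: $2,319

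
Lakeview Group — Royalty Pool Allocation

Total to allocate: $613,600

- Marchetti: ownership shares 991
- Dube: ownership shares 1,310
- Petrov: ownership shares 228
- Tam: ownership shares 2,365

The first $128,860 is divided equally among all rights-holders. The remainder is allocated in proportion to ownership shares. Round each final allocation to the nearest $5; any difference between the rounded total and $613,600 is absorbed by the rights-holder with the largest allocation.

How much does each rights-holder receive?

Marchetti: $130,370 · Dube: $161,970 · Petrov: $54,800 · Tam: $266,460

Equal tier: $128,860 ÷ 4 = $32,215 apiece.
Remainder $484,740 by ownership shares (total 4,894): Marchetti 98,156.38 → $98,155; Dube 129,752.64 → $129,755; Petrov 22,582.90 → $22,585; Tam 234,248.08 → $234,250.
Rounding difference −$5 on remainder applied to Tam.
Totals: Marchetti $32,215 + $98,155 = $130,370; Dube $32,215 + $129,755 = $161,970; Petrov $32,215 + $22,585 = $54,800; Tam $32,215 + $234,245 = $266,460.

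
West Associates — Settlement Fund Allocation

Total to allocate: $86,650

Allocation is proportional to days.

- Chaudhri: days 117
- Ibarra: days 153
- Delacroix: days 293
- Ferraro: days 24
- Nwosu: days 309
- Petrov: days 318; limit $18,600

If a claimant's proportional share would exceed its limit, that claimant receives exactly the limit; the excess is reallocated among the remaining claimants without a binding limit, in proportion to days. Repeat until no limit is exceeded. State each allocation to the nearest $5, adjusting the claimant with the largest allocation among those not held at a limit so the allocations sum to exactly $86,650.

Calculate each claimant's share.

Total days = 1,214.
Unconstrained shares: Chaudhri 8,350.95; Ibarra 10,920.47; Delacroix 20,913.06; Ferraro 1,713.01; Nwosu 22,055.07; Petrov 22,697.45.
Held at cap: Petrov ($18,600); remaining pool $68,050 reallocated over remaining days 896.
Shares after redistribution: Chaudhri 8,885.99 → $8,885; Ibarra 11,620.15 → $11,620; Delacroix 22,252.96 → $22,255; Ferraro 1,822.77 → $1,825; Nwosu 23,468.14 → $23,470.
Rounding difference −$5 applied to Nwosu → $23,465.

Chaudhri: $8,885 | Ibarra: $11,620 | Delacroix: $22,255 | Ferraro: $1,825 | Nwosu: $23,465 | Petrov: $18,600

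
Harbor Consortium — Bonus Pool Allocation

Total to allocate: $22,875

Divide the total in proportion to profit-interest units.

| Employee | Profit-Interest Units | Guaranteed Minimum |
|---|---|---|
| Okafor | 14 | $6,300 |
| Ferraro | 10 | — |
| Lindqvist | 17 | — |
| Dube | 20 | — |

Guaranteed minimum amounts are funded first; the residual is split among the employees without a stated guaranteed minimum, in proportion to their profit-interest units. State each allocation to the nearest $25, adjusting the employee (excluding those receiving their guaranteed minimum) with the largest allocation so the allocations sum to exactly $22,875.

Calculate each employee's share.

Okafor: $6,300 | Ferraro: $3,525 | Lindqvist: $6,000 | Dube: $7,050

Guaranteed amounts: Okafor $6,300. Residual $16,575.
Residual split over remaining profit-interest units 47: Ferraro 3,526.60 → $3,525; Lindqvist 5,995.21 → $6,000; Dube 7,053.19 → $7,050.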